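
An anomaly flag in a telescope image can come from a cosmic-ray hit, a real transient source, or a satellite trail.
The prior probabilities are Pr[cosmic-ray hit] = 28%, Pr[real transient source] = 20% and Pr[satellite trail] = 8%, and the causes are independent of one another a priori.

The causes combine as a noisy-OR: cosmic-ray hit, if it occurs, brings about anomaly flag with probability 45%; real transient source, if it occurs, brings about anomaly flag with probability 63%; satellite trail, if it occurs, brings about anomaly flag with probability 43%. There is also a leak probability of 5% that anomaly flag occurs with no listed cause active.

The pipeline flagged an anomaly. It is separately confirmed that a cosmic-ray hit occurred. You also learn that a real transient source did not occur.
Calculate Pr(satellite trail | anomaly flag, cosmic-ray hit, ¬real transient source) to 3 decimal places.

Pr(satellite trail | anomaly flag, cosmic-ray hit, ¬real transient source) ≈ 0.113

Under noisy-OR, P(anomaly flag | causes) = 1 − (1−0.05)·∏(1−qᵢ) over the active causes.
For the numerator, keep only satellite trail=true terms: 0.702175*0.08 = 0.056174
The normalizing constant is 0.4775*0.92 + 0.702175*0.08 = 0.495474
Posterior = 0.056174 / 0.495474 ≈ 0.113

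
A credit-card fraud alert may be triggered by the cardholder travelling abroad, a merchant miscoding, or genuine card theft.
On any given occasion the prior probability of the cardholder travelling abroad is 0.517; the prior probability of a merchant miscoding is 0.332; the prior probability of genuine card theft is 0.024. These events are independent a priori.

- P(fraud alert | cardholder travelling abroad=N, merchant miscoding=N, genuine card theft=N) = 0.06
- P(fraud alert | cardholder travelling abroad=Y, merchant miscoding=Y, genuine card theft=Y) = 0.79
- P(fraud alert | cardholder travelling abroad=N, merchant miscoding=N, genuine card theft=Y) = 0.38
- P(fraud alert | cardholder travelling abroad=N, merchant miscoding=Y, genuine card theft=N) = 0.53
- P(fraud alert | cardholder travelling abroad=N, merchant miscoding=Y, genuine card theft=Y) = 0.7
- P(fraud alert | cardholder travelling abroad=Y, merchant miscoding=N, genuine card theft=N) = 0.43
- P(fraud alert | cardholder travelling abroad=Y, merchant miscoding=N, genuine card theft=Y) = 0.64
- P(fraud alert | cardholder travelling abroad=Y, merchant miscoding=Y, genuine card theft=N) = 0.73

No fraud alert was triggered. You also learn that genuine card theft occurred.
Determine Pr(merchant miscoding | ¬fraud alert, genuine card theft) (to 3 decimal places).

Enumerate the 4 (cardholder travelling abroad, merchant miscoding) configurations and weight by the priors:
  P(¬fraud alert | genuine card theft) = 0.62×0.483×0.668 + 0.3×0.483×0.332 + 0.36×0.517×0.668 + 0.21×0.517×0.332
        = 0.200039 + 0.048107 + 0.124328 + 0.036045 = 0.408519
The terms with merchant miscoding present sum to 0.084152, so
  P(merchant miscoding | ¬fraud alert, genuine card theft) = 0.084152 / 0.408519 ≈ 0.206

Pr(merchant miscoding | ¬fraud alert, genuine card theft) ≈ 0.206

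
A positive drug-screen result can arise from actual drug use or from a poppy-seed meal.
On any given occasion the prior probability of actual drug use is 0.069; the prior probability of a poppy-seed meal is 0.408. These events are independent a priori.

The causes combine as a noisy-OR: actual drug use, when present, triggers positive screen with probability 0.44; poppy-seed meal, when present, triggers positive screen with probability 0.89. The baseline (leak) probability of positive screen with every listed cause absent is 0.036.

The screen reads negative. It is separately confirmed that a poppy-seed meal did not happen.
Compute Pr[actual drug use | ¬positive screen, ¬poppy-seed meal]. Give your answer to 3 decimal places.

Pr[actual drug use | ¬positive screen, ¬poppy-seed meal] ≈ 0.040

Under noisy-OR, P(positive screen | causes) = 1 − (1−0.036)·∏(1−qᵢ) over the active causes.
P(¬positive screen | ¬poppy-seed meal) = 0.964·0.931 + 0.53984·0.069 = 0.897484 + 0.037249 = 0.934733
Restricting to configurations with actual drug use present: 0.53984·0.069 = 0.037249.
So P(actual drug use | ¬positive screen, ¬poppy-seed meal) = 0.037249/0.934733 ≈ 0.040.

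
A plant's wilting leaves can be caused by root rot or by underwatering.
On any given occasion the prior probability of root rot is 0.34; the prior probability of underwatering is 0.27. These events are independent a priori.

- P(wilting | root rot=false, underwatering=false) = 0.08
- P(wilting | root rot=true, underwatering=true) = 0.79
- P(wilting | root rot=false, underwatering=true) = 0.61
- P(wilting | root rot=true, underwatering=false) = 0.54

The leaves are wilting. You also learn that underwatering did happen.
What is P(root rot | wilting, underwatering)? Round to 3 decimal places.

Sum P(wilting|·) weighted by the priors over both values of root rot:
  P(wilting | underwatering) = 0.61·0.66 + 0.79·0.34
        = 0.402600 + 0.268600 = 0.671200
Keeping only the root rot-present terms gives 0.268600, so
  P(root rot | wilting, underwatering) = 0.268600 / 0.671200 ≈ 0.400

P(root rot | wilting, underwatering) ≈ 0.400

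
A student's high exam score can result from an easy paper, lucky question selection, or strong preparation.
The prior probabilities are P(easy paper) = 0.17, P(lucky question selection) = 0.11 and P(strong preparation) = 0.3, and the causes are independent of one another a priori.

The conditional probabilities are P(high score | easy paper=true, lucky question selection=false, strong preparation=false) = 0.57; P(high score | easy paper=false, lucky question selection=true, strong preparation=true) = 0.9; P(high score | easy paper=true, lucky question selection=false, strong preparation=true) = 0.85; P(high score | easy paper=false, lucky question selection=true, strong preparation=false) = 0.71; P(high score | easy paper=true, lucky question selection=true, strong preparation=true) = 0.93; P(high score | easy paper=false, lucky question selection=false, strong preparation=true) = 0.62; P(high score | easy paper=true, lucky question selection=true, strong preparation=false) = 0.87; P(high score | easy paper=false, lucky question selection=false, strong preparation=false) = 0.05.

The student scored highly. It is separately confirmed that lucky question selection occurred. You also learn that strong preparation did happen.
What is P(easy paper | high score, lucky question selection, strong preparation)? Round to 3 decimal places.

P(easy paper | high score, lucky question selection, strong preparation) ≈ 0.175

Numerator (weight on configurations with easy paper): 0.93*0.17 = 0.158100
Denominator P(high score | lucky question selection, strong preparation): 0.9*0.83 + 0.93*0.17 = 0.905100
P(easy paper | high score, lucky question selection, strong preparation) = 0.158100/0.905100 ≈ 0.175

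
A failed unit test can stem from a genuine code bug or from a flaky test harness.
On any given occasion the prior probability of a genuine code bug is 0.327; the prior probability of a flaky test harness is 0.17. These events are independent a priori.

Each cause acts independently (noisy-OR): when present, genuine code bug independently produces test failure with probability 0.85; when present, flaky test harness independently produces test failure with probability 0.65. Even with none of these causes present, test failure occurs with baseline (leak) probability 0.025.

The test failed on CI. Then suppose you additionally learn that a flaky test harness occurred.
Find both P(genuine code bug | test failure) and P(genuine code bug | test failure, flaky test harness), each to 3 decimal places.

P(genuine code bug | test failure) ≈ 0.761; P(genuine code bug | test failure, flaky test harness) ≈ 0.412

Under noisy-OR, P(test failure | causes) = 1 − (1−0.025)·∏(1−qᵢ) over the active causes.
Numerator (weight on configurations with genuine code bug): 0.231716 + 0.052744 = 0.284460
Denominator P(test failure): 0.025·0.673·0.83 + 0.65875·0.673·0.17 + 0.85375·0.327·0.83 + 0.948812·0.327·0.17 = 0.373793
Posterior = 0.284460 / 0.373793 ≈ 0.761

Now condition on the additional information:
P(test failure | flaky test harness) = 0.65875·0.673 + 0.948812·0.327 = 0.443339 + 0.310262 = 0.753601
Of this, 0.310262 comes from 0.948812·0.327 (the genuine code bug=true cases).
Hence the posterior is 0.310262/0.753601 ≈ 0.412.
— flaky test harness explains away the evidence for genuine code bug.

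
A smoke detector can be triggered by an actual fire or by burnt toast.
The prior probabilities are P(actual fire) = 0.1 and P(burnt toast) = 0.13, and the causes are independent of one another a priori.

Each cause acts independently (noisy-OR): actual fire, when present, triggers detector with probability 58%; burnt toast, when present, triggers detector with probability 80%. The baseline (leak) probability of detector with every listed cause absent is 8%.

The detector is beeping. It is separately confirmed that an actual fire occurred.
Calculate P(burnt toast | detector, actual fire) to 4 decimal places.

P(burnt toast | detector, actual fire) ≈ 0.1835

Under noisy-OR, P(detector | causes) = 1 − (1−0.08)·∏(1−qᵢ) over the active causes.
P(detector | actual fire) = 0.6136*0.87 + 0.92272*0.13 = 0.533832 + 0.119954 = 0.653786
Restricting to configurations with burnt toast present: 0.92272*0.13 = 0.119954.
Hence the posterior is 0.119954/0.653786 ≈ 0.1835.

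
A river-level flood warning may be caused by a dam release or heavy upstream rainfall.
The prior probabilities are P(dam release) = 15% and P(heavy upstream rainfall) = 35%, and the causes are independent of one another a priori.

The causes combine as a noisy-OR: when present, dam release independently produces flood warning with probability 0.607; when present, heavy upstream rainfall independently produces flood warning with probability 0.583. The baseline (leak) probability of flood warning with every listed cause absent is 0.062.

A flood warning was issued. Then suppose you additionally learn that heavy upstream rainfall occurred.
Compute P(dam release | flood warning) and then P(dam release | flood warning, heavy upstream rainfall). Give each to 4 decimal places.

P(dam release | flood warning) ≈ 0.3298; P(dam release | flood warning, heavy upstream rainfall) ≈ 0.1970

Under noisy-OR, P(flood warning | causes) = 1 − (1−0.062)·∏(1−qᵢ) over the active causes.
For the numerator, keep only dam release=true terms: 0.061558 + 0.044430 = 0.105988
Normalizer over all consistent configurations: 0.062·0.85·0.65 + 0.608854·0.85·0.35 + 0.631366·0.15·0.65 + 0.84628·0.15·0.35 = 0.321377
P(dam release | flood warning) = 0.105988/0.321377 ≈ 0.3298

With the extra evidence:
Weight on dam release=true, given the evidence: 0.84628·0.15 = 0.126942
Normalizer over all consistent configurations: 0.608854·0.85 + 0.84628·0.15 = 0.644468
Posterior = 0.126942 / 0.644468 ≈ 0.1970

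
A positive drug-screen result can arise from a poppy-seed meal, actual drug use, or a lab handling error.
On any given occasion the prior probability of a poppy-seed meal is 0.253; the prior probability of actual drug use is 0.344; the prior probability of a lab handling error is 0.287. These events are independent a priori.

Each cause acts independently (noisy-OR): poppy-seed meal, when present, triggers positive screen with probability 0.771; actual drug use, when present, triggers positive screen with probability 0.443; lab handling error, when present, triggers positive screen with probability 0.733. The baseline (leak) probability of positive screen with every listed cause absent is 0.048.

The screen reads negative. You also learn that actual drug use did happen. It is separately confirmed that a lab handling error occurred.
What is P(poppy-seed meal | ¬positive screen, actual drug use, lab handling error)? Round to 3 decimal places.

Under noisy-OR, P(positive screen | causes) = 1 − (1−0.048)·∏(1−qᵢ) over the active causes.
Sum P(¬positive screen|·) weighted by the priors over both values of poppy-seed meal:
  P(¬positive screen | actual drug use, lab handling error) = 0.14158·0.747 + 0.032422·0.253
        = 0.105760 + 0.008203 = 0.113963
Keeping only the poppy-seed meal-present terms gives 0.008203, so
  P(poppy-seed meal | ¬positive screen, actual drug use, lab handling error) = 0.008203 / 0.113963 ≈ 0.072

P(poppy-seed meal | ¬positive screen, actual drug use, lab handling error) ≈ 0.072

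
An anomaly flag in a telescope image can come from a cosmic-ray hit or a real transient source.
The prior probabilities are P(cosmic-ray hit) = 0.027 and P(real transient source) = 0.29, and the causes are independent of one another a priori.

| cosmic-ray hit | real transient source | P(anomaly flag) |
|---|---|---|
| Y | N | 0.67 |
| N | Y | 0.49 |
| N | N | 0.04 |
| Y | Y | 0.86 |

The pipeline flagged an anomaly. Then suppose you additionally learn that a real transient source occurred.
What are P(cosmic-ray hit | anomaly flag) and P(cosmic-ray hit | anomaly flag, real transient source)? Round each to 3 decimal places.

P(cosmic-ray hit | anomaly flag) ≈ 0.106; P(cosmic-ray hit | anomaly flag, real transient source) ≈ 0.046

Weight on cosmic-ray hit=true, given the evidence: 0.012844 + 0.006734 = 0.019578
Denominator P(anomaly flag): 0.04*0.973*0.71 + 0.49*0.973*0.29 + 0.67*0.027*0.71 + 0.86*0.027*0.29 = 0.185474
Posterior = 0.019578 / 0.185474 ≈ 0.106

With the extra evidence:
Numerator (weight on configurations with cosmic-ray hit): 0.86·0.027 = 0.023220
Denominator P(anomaly flag | real transient source): 0.49·0.973 + 0.86·0.027 = 0.499990
Posterior = 0.023220 / 0.499990 ≈ 0.046
— real transient source explains away the evidence for cosmic-ray hit.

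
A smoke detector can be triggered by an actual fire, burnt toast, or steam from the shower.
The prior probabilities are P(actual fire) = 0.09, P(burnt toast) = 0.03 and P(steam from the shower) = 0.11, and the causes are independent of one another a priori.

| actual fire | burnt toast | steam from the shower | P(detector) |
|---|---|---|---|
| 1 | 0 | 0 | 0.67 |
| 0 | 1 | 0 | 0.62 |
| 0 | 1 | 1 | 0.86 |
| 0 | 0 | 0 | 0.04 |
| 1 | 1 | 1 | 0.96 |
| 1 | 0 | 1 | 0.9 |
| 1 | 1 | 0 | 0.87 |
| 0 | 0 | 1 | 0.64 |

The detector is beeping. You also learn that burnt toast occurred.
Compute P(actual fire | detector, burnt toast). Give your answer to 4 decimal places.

Weight on actual fire=true, given the evidence: 0.069687 + 0.009504 = 0.079191
The normalizing constant is 0.62×0.91×0.89 + 0.86×0.91×0.11 + 0.87×0.09×0.89 + 0.96×0.09×0.11 = 0.667415
P(actual fire | detector, burnt toast) = 0.079191/0.667415 ≈ 0.1187

P(actual fire | detector, burnt toast) ≈ 0.1187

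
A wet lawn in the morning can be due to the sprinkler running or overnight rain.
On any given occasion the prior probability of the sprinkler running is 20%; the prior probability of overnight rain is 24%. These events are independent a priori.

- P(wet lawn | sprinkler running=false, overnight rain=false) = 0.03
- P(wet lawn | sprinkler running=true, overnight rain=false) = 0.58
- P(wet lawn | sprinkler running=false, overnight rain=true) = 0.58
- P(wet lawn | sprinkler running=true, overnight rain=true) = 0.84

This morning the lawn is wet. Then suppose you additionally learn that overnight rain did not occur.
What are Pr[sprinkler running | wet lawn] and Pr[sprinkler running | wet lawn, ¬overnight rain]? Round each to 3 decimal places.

By total probability over the 4 (sprinkler running, overnight rain) configurations:
  P(wet lawn) = 0.03·0.8·0.76 + 0.58·0.8·0.24 + 0.58·0.2·0.76 + 0.84·0.2·0.24
        = 0.018240 + 0.111360 + 0.088160 + 0.040320 = 0.258080
The terms with sprinkler running present sum to 0.128480, so
  P(sprinkler running | wet lawn) = 0.128480 / 0.258080 ≈ 0.498

Now also conditioning on overnight rain≠true:
By total probability over both values of sprinkler running:
  P(wet lawn | ¬overnight rain) = 0.03·0.8 + 0.58·0.2
        = 0.024000 + 0.116000 = 0.140000
Keeping only the sprinkler running-present terms gives 0.116000, so
  P(sprinkler running | wet lawn, ¬overnight rain) = 0.116000 / 0.140000 ≈ 0.829

Pr[sprinkler running | wet lawn] ≈ 0.498; Pr[sprinkler running | wet lawn, ¬overnight rain] ≈ 0.829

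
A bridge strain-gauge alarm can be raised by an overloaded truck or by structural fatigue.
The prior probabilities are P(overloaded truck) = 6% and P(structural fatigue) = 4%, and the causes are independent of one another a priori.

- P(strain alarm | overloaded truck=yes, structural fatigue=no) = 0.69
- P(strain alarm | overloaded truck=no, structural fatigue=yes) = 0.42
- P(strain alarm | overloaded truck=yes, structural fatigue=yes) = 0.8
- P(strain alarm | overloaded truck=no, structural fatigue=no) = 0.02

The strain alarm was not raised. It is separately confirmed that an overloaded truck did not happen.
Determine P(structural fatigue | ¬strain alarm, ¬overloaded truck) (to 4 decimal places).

P(structural fatigue | ¬strain alarm, ¬overloaded truck) ≈ 0.0241

For the numerator, keep only structural fatigue=true terms: 0.58·0.04 = 0.023200
Normalizer over all consistent configurations: 0.98·0.96 + 0.58·0.04 = 0.964000
P(structural fatigue | ¬strain alarm, ¬overloaded truck) = 0.023200/0.964000 ≈ 0.0241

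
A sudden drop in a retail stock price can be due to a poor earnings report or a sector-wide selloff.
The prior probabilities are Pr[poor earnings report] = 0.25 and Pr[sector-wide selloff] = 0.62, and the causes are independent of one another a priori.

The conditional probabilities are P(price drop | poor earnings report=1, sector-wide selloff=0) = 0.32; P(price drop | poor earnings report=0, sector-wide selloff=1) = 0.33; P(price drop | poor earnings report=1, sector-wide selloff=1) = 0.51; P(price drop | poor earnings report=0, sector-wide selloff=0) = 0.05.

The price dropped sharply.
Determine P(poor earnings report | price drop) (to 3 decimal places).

P(poor earnings report | price drop) ≈ 0.395

P(price drop) = 0.05×0.75×0.38 + 0.33×0.75×0.62 + 0.32×0.25×0.38 + 0.51×0.25×0.62 = 0.014250 + 0.153450 + 0.030400 + 0.079050 = 0.277150
Restricting to configurations with poor earnings report present: 0.030400 + 0.079050 = 0.109450.
Hence the posterior is 0.109450/0.277150 ≈ 0.395.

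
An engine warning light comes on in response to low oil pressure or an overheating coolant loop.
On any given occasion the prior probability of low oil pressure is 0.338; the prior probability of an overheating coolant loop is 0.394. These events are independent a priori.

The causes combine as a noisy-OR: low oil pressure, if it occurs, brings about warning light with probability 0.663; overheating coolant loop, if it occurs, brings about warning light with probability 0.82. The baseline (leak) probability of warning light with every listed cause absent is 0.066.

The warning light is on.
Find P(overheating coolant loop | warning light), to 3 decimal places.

Under noisy-OR, P(warning light | causes) = 1 − (1−0.066)·∏(1−qᵢ) over the active causes.
Numerator (weight on configurations with overheating coolant loop): 0.216978 + 0.125627 = 0.342605
Normalizer over all consistent configurations: 0.066·0.662·0.606 + 0.83188·0.662·0.394 + 0.685242·0.338·0.606 + 0.943344·0.338·0.394 = 0.509439
P(overheating coolant loop | warning light) = 0.342605/0.509439 ≈ 0.673

P(overheating coolant loop | warning light) ≈ 0.673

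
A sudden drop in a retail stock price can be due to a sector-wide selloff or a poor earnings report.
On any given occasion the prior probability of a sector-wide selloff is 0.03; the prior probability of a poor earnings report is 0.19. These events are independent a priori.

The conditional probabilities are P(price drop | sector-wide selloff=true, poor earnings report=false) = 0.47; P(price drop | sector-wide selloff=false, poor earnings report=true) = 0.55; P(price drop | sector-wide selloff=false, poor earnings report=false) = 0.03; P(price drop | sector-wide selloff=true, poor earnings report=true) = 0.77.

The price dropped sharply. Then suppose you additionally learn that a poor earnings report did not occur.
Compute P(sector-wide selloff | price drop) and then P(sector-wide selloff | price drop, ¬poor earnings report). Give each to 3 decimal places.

Enumerate the 4 (sector-wide selloff, poor earnings report) configurations and weight by the priors:
  P(price drop) = 0.03·0.97·0.81 + 0.55·0.97·0.19 + 0.47·0.03·0.81 + 0.77·0.03·0.19
        = 0.023571 + 0.101365 + 0.011421 + 0.004389 = 0.140746
Configurations with sector-wide selloff contribute 0.015810, so
  P(sector-wide selloff | price drop) = 0.015810 / 0.140746 ≈ 0.112

Now condition on the additional information:
For the numerator, keep only sector-wide selloff=true terms: 0.47*0.03 = 0.014100
Normalizer over all consistent configurations: 0.03*0.97 + 0.47*0.03 = 0.043200
P(sector-wide selloff | price drop, ¬poor earnings report) = 0.014100/0.043200 ≈ 0.326
Ruling out poor earnings report raises the posterior on sector-wide selloff — the flip side of explaining away.

P(sector-wide selloff | price drop) ≈ 0.112; P(sector-wide selloff | price drop, ¬poor earnings report) ≈ 0.326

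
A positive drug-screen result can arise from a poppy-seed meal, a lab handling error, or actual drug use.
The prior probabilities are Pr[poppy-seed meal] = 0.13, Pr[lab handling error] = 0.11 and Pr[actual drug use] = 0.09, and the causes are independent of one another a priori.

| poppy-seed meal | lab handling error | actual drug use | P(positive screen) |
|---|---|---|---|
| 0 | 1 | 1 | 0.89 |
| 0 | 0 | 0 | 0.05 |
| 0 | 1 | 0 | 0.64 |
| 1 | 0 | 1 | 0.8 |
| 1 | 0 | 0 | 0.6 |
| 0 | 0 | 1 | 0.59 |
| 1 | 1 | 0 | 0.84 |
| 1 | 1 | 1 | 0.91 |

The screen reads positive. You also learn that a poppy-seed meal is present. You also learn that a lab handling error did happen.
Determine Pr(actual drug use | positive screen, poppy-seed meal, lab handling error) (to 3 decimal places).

Pr(actual drug use | positive screen, poppy-seed meal, lab handling error) ≈ 0.097

Sum P(positive screen|·) weighted by the priors over both values of actual drug use:
  P(positive screen | poppy-seed meal, lab handling error) = 0.84×0.91 + 0.91×0.09
        = 0.764400 + 0.081900 = 0.846300
Configurations with actual drug use contribute 0.081900, so
  P(actual drug use | positive screen, poppy-seed meal, lab handling error) = 0.081900 / 0.846300 ≈ 0.097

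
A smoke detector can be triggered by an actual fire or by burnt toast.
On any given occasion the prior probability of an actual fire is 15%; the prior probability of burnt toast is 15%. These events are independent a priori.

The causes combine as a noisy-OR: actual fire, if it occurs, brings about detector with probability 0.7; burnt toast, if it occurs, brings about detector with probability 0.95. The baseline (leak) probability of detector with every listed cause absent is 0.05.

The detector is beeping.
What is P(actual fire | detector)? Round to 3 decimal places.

Under noisy-OR, P(detector | causes) = 1 − (1−0.05)·∏(1−qᵢ) over the active causes.
By total probability over the 4 (actual fire, burnt toast) configurations:
  P(detector) = 0.05·0.85·0.85 + 0.9525·0.85·0.15 + 0.715·0.15·0.85 + 0.98575·0.15·0.15
        = 0.036125 + 0.121444 + 0.091162 + 0.022179 = 0.270910
Keeping only the actual fire-present terms gives 0.113341, so
  P(actual fire | detector) = 0.113341 / 0.270910 ≈ 0.418

P(actual fire | detector) ≈ 0.418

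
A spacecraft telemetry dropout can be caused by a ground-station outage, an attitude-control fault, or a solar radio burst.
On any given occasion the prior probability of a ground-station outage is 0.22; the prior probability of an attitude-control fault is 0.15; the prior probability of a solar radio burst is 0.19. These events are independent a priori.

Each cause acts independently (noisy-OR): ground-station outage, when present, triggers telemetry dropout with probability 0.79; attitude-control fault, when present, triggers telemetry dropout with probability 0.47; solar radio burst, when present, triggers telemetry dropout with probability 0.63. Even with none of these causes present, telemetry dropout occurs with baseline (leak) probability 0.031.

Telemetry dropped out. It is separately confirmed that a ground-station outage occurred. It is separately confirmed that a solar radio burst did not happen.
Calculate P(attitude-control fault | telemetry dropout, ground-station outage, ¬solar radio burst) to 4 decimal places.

P(attitude-control fault | telemetry dropout, ground-station outage, ¬solar radio burst) ≈ 0.1650

Under noisy-OR, P(telemetry dropout | causes) = 1 − (1−0.031)·∏(1−qᵢ) over the active causes.
Weight on attitude-control fault=true, given the evidence: 0.89215×0.15 = 0.133822
Denominator P(telemetry dropout | ground-station outage, ¬solar radio burst): 0.79651×0.85 + 0.89215×0.15 = 0.810856
P(attitude-control fault | telemetry dropout, ground-station outage, ¬solar radio burst) = 0.133822/0.810856 ≈ 0.1650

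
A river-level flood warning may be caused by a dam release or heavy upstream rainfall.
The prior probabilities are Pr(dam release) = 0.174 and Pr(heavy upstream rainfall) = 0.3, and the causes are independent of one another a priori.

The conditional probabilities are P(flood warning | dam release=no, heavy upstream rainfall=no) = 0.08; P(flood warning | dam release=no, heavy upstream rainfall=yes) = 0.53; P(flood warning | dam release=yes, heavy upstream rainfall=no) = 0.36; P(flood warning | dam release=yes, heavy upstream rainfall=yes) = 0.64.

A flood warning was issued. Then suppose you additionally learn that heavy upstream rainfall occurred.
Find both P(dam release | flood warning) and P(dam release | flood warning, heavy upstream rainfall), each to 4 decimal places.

Numerator (weight on configurations with dam release): 0.043848 + 0.033408 = 0.077256
The normalizing constant is 0.08×0.826×0.7 + 0.53×0.826×0.3 + 0.36×0.174×0.7 + 0.64×0.174×0.3 = 0.254846
Posterior = 0.077256 / 0.254846 ≈ 0.3031

With the extra evidence:
For the numerator, keep only dam release=true terms: 0.64*0.174 = 0.111360
Denominator P(flood warning | heavy upstream rainfall): 0.53*0.826 + 0.64*0.174 = 0.549140
Posterior = 0.111360 / 0.549140 ≈ 0.2028
— heavy upstream rainfall explains away the evidence for dam release.

P(dam release | flood warning) ≈ 0.3031; P(dam release | flood warning, heavy upstream rainfall) ≈ 0.2028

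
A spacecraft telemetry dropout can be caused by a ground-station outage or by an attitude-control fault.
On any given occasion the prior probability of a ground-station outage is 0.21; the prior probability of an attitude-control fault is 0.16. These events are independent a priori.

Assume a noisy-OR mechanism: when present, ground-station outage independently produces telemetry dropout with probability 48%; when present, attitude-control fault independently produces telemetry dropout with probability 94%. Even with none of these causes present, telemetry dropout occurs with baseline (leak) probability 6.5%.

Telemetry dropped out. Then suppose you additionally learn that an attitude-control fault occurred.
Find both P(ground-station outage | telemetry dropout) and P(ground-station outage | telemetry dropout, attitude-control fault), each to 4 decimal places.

P(ground-station outage | telemetry dropout) ≈ 0.4314; P(ground-station outage | telemetry dropout, attitude-control fault) ≈ 0.2147

Under noisy-OR, P(telemetry dropout | causes) = 1 − (1−0.065)·∏(1−qᵢ) over the active causes.
Sum P(telemetry dropout|·) weighted by the priors over the 4 (ground-station outage, attitude-control fault) configurations:
  P(telemetry dropout) = 0.065×0.79×0.84 + 0.9439×0.79×0.16 + 0.5138×0.21×0.84 + 0.970828×0.21×0.16
        = 0.043134 + 0.119309 + 0.090634 + 0.032620 = 0.285697
Keeping only the ground-station outage-present terms gives 0.123254, so
  P(ground-station outage | telemetry dropout) = 0.123254 / 0.285697 ≈ 0.4314

Now condition on the additional information:
P(telemetry dropout | attitude-control fault) = 0.9439·0.79 + 0.970828·0.21 = 0.745681 + 0.203874 = 0.949555
Of this, 0.203874 comes from 0.970828·0.21 (the ground-station outage=true cases).
P(ground-station outage | telemetry dropout, attitude-control fault) = 0.203874 / 0.949555 ≈ 0.2147
Conditioning on attitude-control fault lowers the posterior on ground-station outage: the classic explaining-away effect in a common-effect structure.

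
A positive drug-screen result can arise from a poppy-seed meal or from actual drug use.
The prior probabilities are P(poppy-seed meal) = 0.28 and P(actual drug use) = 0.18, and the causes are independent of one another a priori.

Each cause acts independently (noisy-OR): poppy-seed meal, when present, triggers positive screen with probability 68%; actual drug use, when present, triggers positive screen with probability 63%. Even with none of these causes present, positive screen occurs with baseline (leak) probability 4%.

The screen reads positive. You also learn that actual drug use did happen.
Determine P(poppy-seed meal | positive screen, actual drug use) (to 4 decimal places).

P(poppy-seed meal | positive screen, actual drug use) ≈ 0.3483

Under noisy-OR, P(positive screen | causes) = 1 − (1−0.04)·∏(1−qᵢ) over the active causes.
P(positive screen | actual drug use) = 0.6448×0.72 + 0.886336×0.28 = 0.464256 + 0.248174 = 0.712430
Restricting to configurations with poppy-seed meal present: 0.886336×0.28 = 0.248174.
So P(poppy-seed meal | positive screen, actual drug use) = 0.248174/0.712430 ≈ 0.3483.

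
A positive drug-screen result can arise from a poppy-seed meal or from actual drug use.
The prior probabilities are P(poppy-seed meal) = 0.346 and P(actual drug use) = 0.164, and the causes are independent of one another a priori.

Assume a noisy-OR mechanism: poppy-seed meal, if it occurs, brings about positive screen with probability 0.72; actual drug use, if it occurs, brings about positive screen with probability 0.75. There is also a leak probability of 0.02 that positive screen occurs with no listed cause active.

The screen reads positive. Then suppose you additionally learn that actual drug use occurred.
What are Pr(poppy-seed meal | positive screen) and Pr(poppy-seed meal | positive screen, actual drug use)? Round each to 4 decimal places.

Pr(poppy-seed meal | positive screen) ≈ 0.7408; Pr(poppy-seed meal | positive screen, actual drug use) ≈ 0.3949

Under noisy-OR, P(positive screen | causes) = 1 − (1−0.02)·∏(1−qᵢ) over the active causes.
Enumerate the 4 (poppy-seed meal, actual drug use) configurations and weight by the priors:
  P(positive screen) = 0.02*0.654*0.836 + 0.755*0.654*0.164 + 0.7256*0.346*0.836 + 0.9314*0.346*0.164
        = 0.010935 + 0.080978 + 0.209884 + 0.052851 = 0.354648
Keeping only the poppy-seed meal-present terms gives 0.262735, so
  P(poppy-seed meal | positive screen) = 0.262735 / 0.354648 ≈ 0.7408

With the extra evidence:
Numerator (weight on configurations with poppy-seed meal): 0.9314·0.346 = 0.322264
Denominator P(positive screen | actual drug use): 0.755·0.654 + 0.9314·0.346 = 0.816034
P(poppy-seed meal | positive screen, actual drug use) = 0.322264/0.816034 ≈ 0.3949
— actual drug use explains away the evidence for poppy-seed meal.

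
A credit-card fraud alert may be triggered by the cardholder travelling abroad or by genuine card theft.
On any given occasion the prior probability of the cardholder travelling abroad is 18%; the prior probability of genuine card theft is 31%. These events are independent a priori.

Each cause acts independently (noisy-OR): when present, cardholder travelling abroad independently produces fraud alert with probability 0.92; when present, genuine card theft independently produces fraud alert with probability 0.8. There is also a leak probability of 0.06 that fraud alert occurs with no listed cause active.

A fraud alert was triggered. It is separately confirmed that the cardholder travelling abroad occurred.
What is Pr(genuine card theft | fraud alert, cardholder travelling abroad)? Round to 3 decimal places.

Pr(genuine card theft | fraud alert, cardholder travelling abroad) ≈ 0.324

Under noisy-OR, P(fraud alert | causes) = 1 − (1−0.06)·∏(1−qᵢ) over the active causes.
P(fraud alert | cardholder travelling abroad) = 0.9248*0.69 + 0.98496*0.31 = 0.638112 + 0.305338 = 0.943450
Of this, 0.305338 comes from 0.98496*0.31 (the genuine card theft=true cases).
P(genuine card theft | fraud alert, cardholder travelling abroad) = 0.305338 / 0.943450 ≈ 0.324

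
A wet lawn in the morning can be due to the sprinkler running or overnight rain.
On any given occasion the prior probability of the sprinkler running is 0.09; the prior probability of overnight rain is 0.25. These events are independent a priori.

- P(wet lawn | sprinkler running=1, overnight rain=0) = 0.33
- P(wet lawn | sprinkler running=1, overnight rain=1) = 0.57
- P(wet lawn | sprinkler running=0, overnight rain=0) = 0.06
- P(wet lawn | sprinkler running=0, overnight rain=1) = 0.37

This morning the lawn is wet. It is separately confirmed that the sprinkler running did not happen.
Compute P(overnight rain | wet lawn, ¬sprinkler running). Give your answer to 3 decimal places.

P(overnight rain | wet lawn, ¬sprinkler running) ≈ 0.673

P(wet lawn | ¬sprinkler running) = 0.06*0.75 + 0.37*0.25 = 0.045000 + 0.092500 = 0.137500
Restricting to configurations with overnight rain present: 0.37*0.25 = 0.092500.
P(overnight rain | wet lawn, ¬sprinkler running) = 0.092500 / 0.137500 ≈ 0.673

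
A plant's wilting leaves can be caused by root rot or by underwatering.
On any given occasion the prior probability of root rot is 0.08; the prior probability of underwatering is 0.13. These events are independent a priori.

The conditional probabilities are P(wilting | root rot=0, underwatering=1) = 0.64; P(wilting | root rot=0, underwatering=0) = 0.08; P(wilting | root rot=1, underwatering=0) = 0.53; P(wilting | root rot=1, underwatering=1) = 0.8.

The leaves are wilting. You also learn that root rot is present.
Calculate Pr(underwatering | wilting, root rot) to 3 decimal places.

Pr(underwatering | wilting, root rot) ≈ 0.184

For the numerator, keep only underwatering=true terms: 0.8*0.13 = 0.104000
Denominator P(wilting | root rot): 0.53*0.87 + 0.8*0.13 = 0.565100
Posterior = 0.104000 / 0.565100 ≈ 0.184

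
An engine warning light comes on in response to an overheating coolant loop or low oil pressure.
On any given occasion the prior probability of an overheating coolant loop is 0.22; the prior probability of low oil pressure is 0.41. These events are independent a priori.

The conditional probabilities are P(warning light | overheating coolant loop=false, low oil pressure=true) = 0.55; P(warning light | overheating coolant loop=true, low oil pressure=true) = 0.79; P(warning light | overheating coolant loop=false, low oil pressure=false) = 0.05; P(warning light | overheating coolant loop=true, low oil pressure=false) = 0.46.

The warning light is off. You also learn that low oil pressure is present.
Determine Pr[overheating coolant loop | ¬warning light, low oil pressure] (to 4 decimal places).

Sum P(¬warning light|·) weighted by the priors over both values of overheating coolant loop:
  P(¬warning light | low oil pressure) = 0.45×0.78 + 0.21×0.22
        = 0.351000 + 0.046200 = 0.397200
Keeping only the overheating coolant loop-present terms gives 0.046200, so
  P(overheating coolant loop | ¬warning light, low oil pressure) = 0.046200 / 0.397200 ≈ 0.1163

Pr[overheating coolant loop | ¬warning light, low oil pressure] ≈ 0.1163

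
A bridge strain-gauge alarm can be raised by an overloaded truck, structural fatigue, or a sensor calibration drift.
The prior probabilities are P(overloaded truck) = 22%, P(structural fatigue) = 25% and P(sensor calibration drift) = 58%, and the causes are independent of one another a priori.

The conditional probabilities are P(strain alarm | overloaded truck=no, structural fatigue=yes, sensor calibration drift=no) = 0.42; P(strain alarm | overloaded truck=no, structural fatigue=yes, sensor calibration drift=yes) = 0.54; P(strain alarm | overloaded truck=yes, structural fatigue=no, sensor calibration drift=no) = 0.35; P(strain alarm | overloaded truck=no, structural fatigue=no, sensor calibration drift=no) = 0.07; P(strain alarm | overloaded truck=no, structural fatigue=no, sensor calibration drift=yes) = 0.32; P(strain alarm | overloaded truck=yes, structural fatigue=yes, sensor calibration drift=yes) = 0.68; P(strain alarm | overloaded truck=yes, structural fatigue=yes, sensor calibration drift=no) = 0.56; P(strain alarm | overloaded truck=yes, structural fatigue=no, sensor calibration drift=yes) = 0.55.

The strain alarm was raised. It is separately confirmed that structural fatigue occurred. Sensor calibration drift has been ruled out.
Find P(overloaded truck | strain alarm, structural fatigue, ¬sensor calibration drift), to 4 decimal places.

P(overloaded truck | strain alarm, structural fatigue, ¬sensor calibration drift) ≈ 0.2733

Sum P(strain alarm|·) weighted by the priors over both values of overloaded truck:
  P(strain alarm | structural fatigue, ¬sensor calibration drift) = 0.42·0.78 + 0.56·0.22
        = 0.327600 + 0.123200 = 0.450800
The terms with overloaded truck present sum to 0.123200, so
  P(overloaded truck | strain alarm, structural fatigue, ¬sensor calibration drift) = 0.123200 / 0.450800 ≈ 0.2733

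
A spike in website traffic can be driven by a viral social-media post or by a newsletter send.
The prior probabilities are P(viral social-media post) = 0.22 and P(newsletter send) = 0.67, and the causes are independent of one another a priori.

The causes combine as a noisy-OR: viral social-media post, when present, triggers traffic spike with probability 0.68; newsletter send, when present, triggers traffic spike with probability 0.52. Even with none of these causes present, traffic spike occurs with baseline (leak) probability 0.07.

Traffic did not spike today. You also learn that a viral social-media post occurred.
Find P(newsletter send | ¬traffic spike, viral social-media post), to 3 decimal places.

P(newsletter send | ¬traffic spike, viral social-media post) ≈ 0.494

Under noisy-OR, P(traffic spike | causes) = 1 − (1−0.07)·∏(1−qᵢ) over the active causes.
Weight on newsletter send=true, given the evidence: 0.142848*0.67 = 0.095708
The normalizing constant is 0.2976*0.33 + 0.142848*0.67 = 0.193916
P(newsletter send | ¬traffic spike, viral social-media post) = 0.095708/0.193916 ≈ 0.494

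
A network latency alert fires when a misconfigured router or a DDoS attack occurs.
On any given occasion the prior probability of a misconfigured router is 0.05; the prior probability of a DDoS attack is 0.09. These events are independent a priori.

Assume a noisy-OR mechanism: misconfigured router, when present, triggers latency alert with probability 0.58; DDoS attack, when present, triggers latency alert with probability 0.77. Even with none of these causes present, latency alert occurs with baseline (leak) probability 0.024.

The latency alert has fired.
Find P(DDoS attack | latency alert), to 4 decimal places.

P(DDoS attack | latency alert) ≈ 0.5966

Under noisy-OR, P(latency alert | causes) = 1 − (1−0.024)·∏(1−qᵢ) over the active causes.
For the numerator, keep only DDoS attack=true terms: 0.066307 + 0.004076 = 0.070383
The normalizing constant is 0.024×0.95×0.91 + 0.77552×0.95×0.09 + 0.59008×0.05×0.91 + 0.905718×0.05×0.09 = 0.117980
P(DDoS attack | latency alert) = 0.070383/0.117980 ≈ 0.5966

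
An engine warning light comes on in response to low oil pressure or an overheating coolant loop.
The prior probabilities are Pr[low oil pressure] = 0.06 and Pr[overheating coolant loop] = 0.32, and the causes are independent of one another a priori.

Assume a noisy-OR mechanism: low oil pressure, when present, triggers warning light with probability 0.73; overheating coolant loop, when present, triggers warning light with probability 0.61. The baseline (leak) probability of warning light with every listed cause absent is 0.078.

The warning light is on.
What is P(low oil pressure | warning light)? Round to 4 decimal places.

P(low oil pressure | warning light) ≈ 0.1652

Under noisy-OR, P(warning light | causes) = 1 − (1−0.078)·∏(1−qᵢ) over the active causes.
P(warning light) = 0.078·0.94·0.68 + 0.64042·0.94·0.32 + 0.75106·0.06·0.68 + 0.902913·0.06·0.32 = 0.049858 + 0.192638 + 0.030643 + 0.017336 = 0.290475
Restricting to configurations with low oil pressure present: 0.030643 + 0.017336 = 0.047979.
P(low oil pressure | warning light) = 0.047979 / 0.290475 ≈ 0.1652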